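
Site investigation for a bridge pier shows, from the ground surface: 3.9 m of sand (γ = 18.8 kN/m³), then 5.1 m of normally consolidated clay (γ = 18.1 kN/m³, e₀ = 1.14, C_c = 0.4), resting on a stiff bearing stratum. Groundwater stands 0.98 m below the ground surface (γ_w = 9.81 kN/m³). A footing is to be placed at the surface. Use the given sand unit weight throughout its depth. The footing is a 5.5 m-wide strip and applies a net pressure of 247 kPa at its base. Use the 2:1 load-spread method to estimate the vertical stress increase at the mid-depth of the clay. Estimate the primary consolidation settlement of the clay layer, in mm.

Mid-depth of clay below the ground surface: z = 3.9 + 5.1/2 = 6.45 m.
Total vertical stress at mid-clay: σ_v = 18.8×3.9 + 18.1×2.55 = 119.48 kPa.
Pore pressure: u = 9.81×(6.45 − 0.98) = 53.661 kPa.
Initial effective stress: σ'_0 = σ_v − u = 119.48 − 53.661 = 65.819 kPa.
Stress increase at mid-clay by the 2:1 spreading method:
Δσ = qB/(B+z) = 247×5.5/(5.5+6.45) = 113.68 kPa
Final effective stress: σ'_f = σ'_0 + Δσ = 65.819 + 113.68 = 179.5 kPa.
Normally consolidated clay, so the full stress increment lies on the virgin compression line:
S_c = C_c·H/(1+e₀)·log₁₀(σ'_f/σ'_0) = 0.4×5.1/(1+1.14)×log₁₀(179.5/65.819)
    = 0.95327 × 0.43571 = 0.4153 m

S_c ≈ 415 mm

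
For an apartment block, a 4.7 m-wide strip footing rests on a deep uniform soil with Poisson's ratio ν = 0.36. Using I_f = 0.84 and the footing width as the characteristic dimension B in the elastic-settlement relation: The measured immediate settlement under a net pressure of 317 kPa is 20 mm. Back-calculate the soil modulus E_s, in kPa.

E_s ≈ 54500 kPa

S_e = q·B·(1−ν²)/E_s · I_f  ⇒  E_s = q·B·(1−ν²)·I_f / S_e.
E_s = 317 × 4.7 × 0.8704 × 0.84 / 0.02 = 54470 kPa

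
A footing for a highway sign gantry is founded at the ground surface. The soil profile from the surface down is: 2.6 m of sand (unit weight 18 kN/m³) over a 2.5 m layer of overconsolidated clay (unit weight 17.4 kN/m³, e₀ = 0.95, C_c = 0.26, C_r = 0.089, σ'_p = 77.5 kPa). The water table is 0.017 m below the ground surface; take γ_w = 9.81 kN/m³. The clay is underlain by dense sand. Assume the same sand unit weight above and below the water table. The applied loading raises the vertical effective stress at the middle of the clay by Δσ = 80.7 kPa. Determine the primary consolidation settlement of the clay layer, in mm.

Mid-depth of clay below the ground surface: z = 2.6 + 2.5/2 = 3.85 m.
Total vertical stress at mid-clay: σ_v = 18×2.6 + 17.4×1.25 = 68.55 kPa.
Pore pressure: u = 9.81×(3.85 − 0.017) = 37.602 kPa.
Initial effective stress: σ'_0 = σ_v − u = 68.55 − 37.602 = 30.948 kPa.
Final effective stress: σ'_f = 30.948 + 80.7 = 111.65 kPa.
σ'_f = 111.65 > σ'_p = 77.5 kPa, so the stress path crosses the preconsolidation pressure — recompression up to σ'_p, then virgin compression beyond:
S_c = H/(1+e₀)·[C_r·log₁₀(σ'_p/σ'_0) + C_c·log₁₀(σ'_f/σ'_p)]
    = 2.5/1.95 × [0.089×log₁₀(77.5/30.948) + 0.26×log₁₀(111.65/77.5)]
    = 1.2821 × [0.035482 + 0.041225] = 0.09835 m

S_c ≈ 98.3 mm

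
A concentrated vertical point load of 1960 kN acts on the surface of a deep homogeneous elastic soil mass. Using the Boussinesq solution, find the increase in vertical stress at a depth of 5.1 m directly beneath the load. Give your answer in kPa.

Boussinesq vertical stress below a point load on an elastic half-space:
Δσ_z = 3P/(2πz²) · [1 + (r/z)²]^(−5/2)
r/z = 0/5.1 = 0; [1+(r/z)²]^(−5/2) = 1.
Δσ_z = 3×1960/(2π×5.1²) × 1 = 35.98 × 1 = 35.98 kPa

Δσ_z ≈ 36 kPa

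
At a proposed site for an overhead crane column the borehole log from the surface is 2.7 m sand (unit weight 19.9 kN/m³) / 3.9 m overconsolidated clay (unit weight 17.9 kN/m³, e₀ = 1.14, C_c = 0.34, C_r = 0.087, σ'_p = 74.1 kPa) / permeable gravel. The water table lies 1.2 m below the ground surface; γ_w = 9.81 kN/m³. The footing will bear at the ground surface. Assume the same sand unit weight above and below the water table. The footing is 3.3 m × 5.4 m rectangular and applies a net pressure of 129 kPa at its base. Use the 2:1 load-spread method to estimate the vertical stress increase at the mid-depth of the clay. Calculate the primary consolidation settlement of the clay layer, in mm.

Mid-depth of clay below the ground surface: z = 2.7 + 3.9/2 = 4.65 m.
Total vertical stress at mid-clay: σ_v = 19.9×2.7 + 17.9×1.95 = 88.635 kPa.
Pore pressure: u = 9.81×(4.65 − 1.2) = 33.845 kPa.
Initial effective stress: σ'_0 = σ_v − u = 88.635 − 33.845 = 54.79 kPa.
Stress increase at mid-clay by the 2:1 spreading method:
Δσ = qBL/((B+z)(L+z)) = 129×3.3×5.4/((3.3+4.65)(5.4+4.65)) = 28.772 kPa
Final effective stress: σ'_f = 54.79 + 28.772 = 83.562 kPa.
σ'_f = 83.562 > σ'_p = 74.1 kPa, so the stress path crosses the preconsolidation pressure — recompression up to σ'_p, then virgin compression beyond:
S_c = H/(1+e₀)·[C_r·log₁₀(σ'_p/σ'_0) + C_c·log₁₀(σ'_f/σ'_p)]
    = 3.9/2.14 × [0.087×log₁₀(74.1/54.79) + 0.34×log₁₀(83.562/74.1)]
    = 1.8224 × [0.011407 + 0.017745] = 0.05313 m

S_c ≈ 53.1 mm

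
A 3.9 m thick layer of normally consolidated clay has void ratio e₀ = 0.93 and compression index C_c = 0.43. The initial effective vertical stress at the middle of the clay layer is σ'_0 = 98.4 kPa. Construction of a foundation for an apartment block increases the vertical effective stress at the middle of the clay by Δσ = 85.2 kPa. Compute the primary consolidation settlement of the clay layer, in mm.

S_c ≈ 235 mm

Final effective stress: σ'_f = σ'_0 + Δσ = 98.4 + 85.2 = 183.6 kPa.
Normally consolidated clay, so the full stress increment lies on the virgin compression line:
S_c = C_c·H/(1+e₀)·log₁₀(σ'_f/σ'_0) = 0.43×3.9/(1+0.93)×log₁₀(183.6/98.4)
    = 0.86891 × 0.27088 = 0.2354 m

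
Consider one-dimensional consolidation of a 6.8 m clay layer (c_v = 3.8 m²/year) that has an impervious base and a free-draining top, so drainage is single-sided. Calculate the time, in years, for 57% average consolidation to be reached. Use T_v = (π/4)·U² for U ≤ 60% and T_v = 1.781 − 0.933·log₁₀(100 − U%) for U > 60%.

t ≈ 3.11 years

Drainage path length: H_d = H = 6.8 m (single drainage).
U ≤ 60%: T_v = (π/4)·U² = (π/4)×0.57² = 0.25518.
t = T_v·H_d²/c_v = 0.25518×6.8²/3.8 = 3.105 years.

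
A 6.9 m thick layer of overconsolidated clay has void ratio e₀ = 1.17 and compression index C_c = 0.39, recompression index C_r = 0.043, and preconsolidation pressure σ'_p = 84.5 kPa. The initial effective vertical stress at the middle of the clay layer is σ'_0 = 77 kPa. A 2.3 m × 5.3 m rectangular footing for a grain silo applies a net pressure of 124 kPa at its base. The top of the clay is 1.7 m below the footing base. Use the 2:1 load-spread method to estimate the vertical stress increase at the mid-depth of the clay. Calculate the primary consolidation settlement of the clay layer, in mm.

Mid-depth of clay below the footing base: z = 1.7 + 6.9/2 = 5.15 m.
Stress increase at mid-clay by the 2:1 spreading method:
Δσ = qBL/((B+z)(L+z)) = 124×2.3×5.3/((2.3+5.15)(5.3+5.15)) = 19.416 kPa
Final effective stress: σ'_f = 77 + 19.416 = 96.416 kPa.
σ'_f = 96.416 > σ'_p = 84.5 kPa, so the stress path crosses the preconsolidation pressure — recompression up to σ'_p, then virgin compression beyond:
S_c = H/(1+e₀)·[C_r·log₁₀(σ'_p/σ'_0) + C_c·log₁₀(σ'_f/σ'_p)]
    = 6.9/2.17 × [0.043×log₁₀(84.5/77) + 0.39×log₁₀(96.416/84.5)]
    = 3.1797 × [0.0017357 + 0.022344] = 0.07657 m

S_c ≈ 76.6 mm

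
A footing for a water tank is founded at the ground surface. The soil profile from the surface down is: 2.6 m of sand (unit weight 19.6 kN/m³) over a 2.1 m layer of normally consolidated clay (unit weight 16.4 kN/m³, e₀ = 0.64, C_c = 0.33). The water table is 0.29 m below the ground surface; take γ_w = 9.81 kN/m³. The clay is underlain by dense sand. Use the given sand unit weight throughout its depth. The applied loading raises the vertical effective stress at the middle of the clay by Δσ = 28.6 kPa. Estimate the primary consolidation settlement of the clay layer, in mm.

Mid-depth of clay below the ground surface: z = 2.6 + 2.1/2 = 3.65 m.
Total vertical stress at mid-clay: σ_v = 19.6×2.6 + 16.4×1.05 = 68.18 kPa.
Pore pressure: u = 9.81×(3.65 − 0.29) = 32.962 kPa.
Initial effective stress: σ'_0 = σ_v − u = 68.18 − 32.962 = 35.218 kPa.
Final effective stress: σ'_f = σ'_0 + Δσ = 35.218 + 28.6 = 63.818 kPa.
Normally consolidated clay, so the full stress increment lies on the virgin compression line:
S_c = C_c·H/(1+e₀)·log₁₀(σ'_f/σ'_0) = 0.33×2.1/(1+0.64)×log₁₀(63.818/35.218)
    = 0.42256 × 0.25818 = 0.1091 m

S_c ≈ 109 mm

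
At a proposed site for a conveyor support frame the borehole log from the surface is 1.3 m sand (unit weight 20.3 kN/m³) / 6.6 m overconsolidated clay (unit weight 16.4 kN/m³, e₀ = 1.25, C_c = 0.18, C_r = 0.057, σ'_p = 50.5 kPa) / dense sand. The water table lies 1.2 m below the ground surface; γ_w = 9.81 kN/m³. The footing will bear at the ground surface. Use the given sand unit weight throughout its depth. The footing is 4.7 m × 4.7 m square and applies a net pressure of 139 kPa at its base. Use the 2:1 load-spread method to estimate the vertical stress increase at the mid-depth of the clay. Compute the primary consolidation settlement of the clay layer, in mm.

Mid-depth of clay below the ground surface: z = 1.3 + 6.6/2 = 4.6 m.
Total vertical stress at mid-clay: σ_v = 20.3×1.3 + 16.4×3.3 = 80.51 kPa.
Pore pressure: u = 9.81×(4.6 − 1.2) = 33.354 kPa.
Initial effective stress: σ'_0 = σ_v − u = 80.51 − 33.354 = 47.156 kPa.
Stress increase at mid-clay by the 2:1 spreading method:
Δσ = qBL/((B+z)(L+z)) = 139×4.7×4.7/((4.7+4.6)(4.7+4.6)) = 35.501 kPa
Final effective stress: σ'_f = 47.156 + 35.501 = 82.657 kPa.
σ'_f = 82.657 > σ'_p = 50.5 kPa, so the stress path crosses the preconsolidation pressure — recompression up to σ'_p, then virgin compression beyond:
S_c = H/(1+e₀)·[C_r·log₁₀(σ'_p/σ'_0) + C_c·log₁₀(σ'_f/σ'_p)]
    = 6.6/2.25 × [0.057×log₁₀(50.5/47.156) + 0.18×log₁₀(82.657/50.5)]
    = 2.9333 × [0.001696 + 0.038518] = 0.118 m

S_c ≈ 118 mm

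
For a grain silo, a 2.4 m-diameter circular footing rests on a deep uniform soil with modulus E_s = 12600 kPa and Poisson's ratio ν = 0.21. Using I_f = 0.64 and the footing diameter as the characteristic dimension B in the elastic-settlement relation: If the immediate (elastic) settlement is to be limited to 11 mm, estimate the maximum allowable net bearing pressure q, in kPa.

q ≈ 94.4 kPa

S_e = q·B·(1−ν²)/E_s · I_f  ⇒  q = S_e·E_s / (B·(1−ν²)·I_f).
q = 0.011 × 12600 / (2.4 × 0.9559 × 0.64) = 94.4 kPa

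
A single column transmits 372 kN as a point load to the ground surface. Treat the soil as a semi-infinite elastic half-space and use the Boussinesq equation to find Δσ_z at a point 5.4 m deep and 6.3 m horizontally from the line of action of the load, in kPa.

Boussinesq vertical stress below a point load on an elastic half-space:
Δσ_z = 3P/(2πz²) · [1 + (r/z)²]^(−5/2)
r/z = 6.3/5.4 = 1.1667; [1+(r/z)²]^(−5/2) = 0.11674.
Δσ_z = 3×372/(2π×5.4²) × 0.11674 = 6.0911 × 0.11674 = 0.7111 kPa

Δσ_z ≈ 0.711 kPa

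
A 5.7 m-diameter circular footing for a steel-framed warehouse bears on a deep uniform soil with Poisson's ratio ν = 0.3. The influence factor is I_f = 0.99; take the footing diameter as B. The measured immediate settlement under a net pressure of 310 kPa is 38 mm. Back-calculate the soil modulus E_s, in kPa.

S_e = q·B·(1−ν²)/E_s · I_f  ⇒  E_s = q·B·(1−ν²)·I_f / S_e.
E_s = 310 × 5.7 × 0.91 × 0.99 / 0.038 = 41890 kPa

E_s ≈ 41900 kPa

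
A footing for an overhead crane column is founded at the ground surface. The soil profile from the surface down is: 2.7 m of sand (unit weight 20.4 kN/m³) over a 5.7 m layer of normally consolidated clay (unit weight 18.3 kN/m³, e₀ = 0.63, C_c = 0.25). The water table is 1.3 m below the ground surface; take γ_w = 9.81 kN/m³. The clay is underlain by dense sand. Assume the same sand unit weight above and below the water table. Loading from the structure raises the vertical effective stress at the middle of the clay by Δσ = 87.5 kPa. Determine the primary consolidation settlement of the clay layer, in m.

Mid-depth of clay below the ground surface: z = 2.7 + 5.7/2 = 5.55 m.
Total vertical stress at mid-clay: σ_v = 20.4×2.7 + 18.3×2.85 = 107.23 kPa.
Pore pressure: u = 9.81×(5.55 − 1.3) = 41.693 kPa.
Initial effective stress: σ'_0 = σ_v − u = 107.23 − 41.693 = 65.537 kPa.
Final effective stress: σ'_f = σ'_0 + Δσ = 65.537 + 87.5 = 153.04 kPa.
Normally consolidated clay, so the full stress increment lies on the virgin compression line:
S_c = C_c·H/(1+e₀)·log₁₀(σ'_f/σ'_0) = 0.25×5.7/(1+0.63)×log₁₀(153.04/65.537)
    = 0.87423 × 0.36832 = 0.322 m

S_c ≈ 0.322 m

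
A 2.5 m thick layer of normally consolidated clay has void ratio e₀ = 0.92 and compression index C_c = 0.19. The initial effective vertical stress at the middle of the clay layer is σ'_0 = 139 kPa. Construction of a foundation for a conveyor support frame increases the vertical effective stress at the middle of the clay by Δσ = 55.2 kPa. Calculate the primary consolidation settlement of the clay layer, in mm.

S_c ≈ 35.9 mm

Final effective stress: σ'_f = σ'_0 + Δσ = 139 + 55.2 = 194.2 kPa.
Normally consolidated clay, so the full stress increment lies on the virgin compression line:
S_c = C_c·H/(1+e₀)·log₁₀(σ'_f/σ'_0) = 0.19×2.5/(1+0.92)×log₁₀(194.2/139)
    = 0.2474 × 0.14523 = 0.03593 m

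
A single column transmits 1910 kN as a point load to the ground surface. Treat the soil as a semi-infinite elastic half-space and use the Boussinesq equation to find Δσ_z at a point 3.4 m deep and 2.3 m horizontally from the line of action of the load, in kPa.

Δσ_z ≈ 30.8 kPa

Boussinesq vertical stress below a point load on an elastic half-space:
Δσ_z = 3P/(2πz²) · [1 + (r/z)²]^(−5/2)
r/z = 2.3/3.4 = 0.67647; [1+(r/z)²]^(−5/2) = 0.38985.
Δσ_z = 3×1910/(2π×3.4²) × 0.38985 = 78.889 × 0.38985 = 30.75 kPa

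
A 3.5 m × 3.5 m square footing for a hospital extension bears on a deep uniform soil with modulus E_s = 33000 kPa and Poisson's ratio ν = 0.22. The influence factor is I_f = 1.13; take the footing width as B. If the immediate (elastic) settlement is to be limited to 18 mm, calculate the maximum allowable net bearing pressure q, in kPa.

S_e = q·B·(1−ν²)/E_s · I_f  ⇒  q = S_e·E_s / (B·(1−ν²)·I_f).
q = 0.018 × 33000 / (3.5 × 0.9516 × 1.13) = 157.8 kPa

q ≈ 158 kPa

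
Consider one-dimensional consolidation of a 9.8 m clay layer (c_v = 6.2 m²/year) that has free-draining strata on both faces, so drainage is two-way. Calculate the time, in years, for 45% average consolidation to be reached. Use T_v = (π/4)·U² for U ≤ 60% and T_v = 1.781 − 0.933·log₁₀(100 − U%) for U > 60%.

t ≈ 0.616 years

Drainage path length: H_d = H/2 = 4.9 m (double drainage).
U ≤ 60%: T_v = (π/4)·U² = (π/4)×0.45² = 0.15904.
t = T_v·H_d²/c_v = 0.15904×4.9²/6.2 = 0.6159 years.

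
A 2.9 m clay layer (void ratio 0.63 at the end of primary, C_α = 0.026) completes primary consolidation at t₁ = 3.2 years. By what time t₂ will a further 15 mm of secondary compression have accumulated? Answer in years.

S_s = C_α·H/(1+e_p)·log₁₀(t₂/t₁) ⇒ log₁₀(t₂/t₁) = S_s·(1+e_p)/(C_α·H).
log₁₀(t₂/t₁) = 0.015 × (1+0.63) / (0.026×2.9) = 0.3243
t₂ = t₁ × 10^0.3243 = 3.2 × 2.11 = 6.752 years

t₂ ≈ 6.75 years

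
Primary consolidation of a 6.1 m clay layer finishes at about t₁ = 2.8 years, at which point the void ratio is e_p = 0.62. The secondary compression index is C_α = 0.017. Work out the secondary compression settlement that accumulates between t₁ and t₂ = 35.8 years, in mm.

S_s ≈ 70.8 mm

Secondary compression: S_s = C_α·H/(1+e_p)·log₁₀(t₂/t₁)
S_s = 0.017×6.1/(1+0.62)×log₁₀(35.8/2.8)
    = 0.06401 × 1.107 = 0.07084 m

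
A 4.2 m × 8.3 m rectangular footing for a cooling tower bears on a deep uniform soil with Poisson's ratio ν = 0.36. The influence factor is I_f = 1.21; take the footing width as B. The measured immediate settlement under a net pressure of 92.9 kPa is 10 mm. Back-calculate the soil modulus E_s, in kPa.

E_s ≈ 41100 kPa

S_e = q·B·(1−ν²)/E_s · I_f  ⇒  E_s = q·B·(1−ν²)·I_f / S_e.
E_s = 92.9 × 4.2 × 0.8704 × 1.21 / 0.01 = 41090 kPa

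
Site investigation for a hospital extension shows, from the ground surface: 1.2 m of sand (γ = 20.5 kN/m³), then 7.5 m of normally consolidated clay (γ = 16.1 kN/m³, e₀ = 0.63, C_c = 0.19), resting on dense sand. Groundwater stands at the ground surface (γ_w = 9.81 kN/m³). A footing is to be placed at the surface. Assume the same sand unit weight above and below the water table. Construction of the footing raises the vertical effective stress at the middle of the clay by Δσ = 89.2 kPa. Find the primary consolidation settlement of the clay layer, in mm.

Mid-depth of clay below the ground surface: z = 1.2 + 7.5/2 = 4.95 m.
Total vertical stress at mid-clay: σ_v = 20.5×1.2 + 16.1×3.75 = 84.975 kPa.
Pore pressure: u = 9.81×(4.95 − 0) = 48.56 kPa.
Initial effective stress: σ'_0 = σ_v − u = 84.975 − 48.56 = 36.415 kPa.
Final effective stress: σ'_f = σ'_0 + Δσ = 36.415 + 89.2 = 125.62 kPa.
Normally consolidated clay, so the full stress increment lies on the virgin compression line:
S_c = C_c·H/(1+e₀)·log₁₀(σ'_f/σ'_0) = 0.19×7.5/(1+0.63)×log₁₀(125.62/36.415)
    = 0.87423 × 0.53778 = 0.4701 m

S_c ≈ 470 mm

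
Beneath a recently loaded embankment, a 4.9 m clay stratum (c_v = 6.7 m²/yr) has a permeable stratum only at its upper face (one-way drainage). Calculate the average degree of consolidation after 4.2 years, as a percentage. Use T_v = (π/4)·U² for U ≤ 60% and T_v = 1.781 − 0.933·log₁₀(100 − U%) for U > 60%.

U ≈ 95.5 %

Drainage path length: H_d = H = 4.9 m (single drainage).
T_v = c_v·t/H_d² = 6.7×4.2/4.9² = 1.172.
T_v = 1.172 corresponds to the U > 60% branch:
U = 1 − 10^((1.781 − T_v)/0.933)/100 = 0.955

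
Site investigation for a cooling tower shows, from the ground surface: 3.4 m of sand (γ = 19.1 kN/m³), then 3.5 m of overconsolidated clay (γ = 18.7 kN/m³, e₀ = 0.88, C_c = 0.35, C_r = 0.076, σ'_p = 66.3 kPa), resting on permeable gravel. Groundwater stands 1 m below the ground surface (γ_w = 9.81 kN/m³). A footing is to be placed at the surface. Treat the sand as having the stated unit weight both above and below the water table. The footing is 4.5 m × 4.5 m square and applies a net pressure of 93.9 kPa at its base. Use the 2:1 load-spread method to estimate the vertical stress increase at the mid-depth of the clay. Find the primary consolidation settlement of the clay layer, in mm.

S_c ≈ 53 mm

Mid-depth of clay below the ground surface: z = 3.4 + 3.5/2 = 5.15 m.
Total vertical stress at mid-clay: σ_v = 19.1×3.4 + 18.7×1.75 = 97.665 kPa.
Pore pressure: u = 9.81×(5.15 − 1) = 40.712 kPa.
Initial effective stress: σ'_0 = σ_v − u = 97.665 − 40.712 = 56.953 kPa.
Stress increase at mid-clay by the 2:1 spreading method:
Δσ = qBL/((B+z)(L+z)) = 93.9×4.5×4.5/((4.5+5.15)(4.5+5.15)) = 20.419 kPa
Final effective stress: σ'_f = 56.953 + 20.419 = 77.372 kPa.
σ'_f = 77.372 > σ'_p = 66.3 kPa, so the stress path crosses the preconsolidation pressure — recompression up to σ'_p, then virgin compression beyond:
S_c = H/(1+e₀)·[C_r·log₁₀(σ'_p/σ'_0) + C_c·log₁₀(σ'_f/σ'_p)]
    = 3.5/1.88 × [0.076×log₁₀(66.3/56.953) + 0.35×log₁₀(77.372/66.3)]
    = 1.8617 × [0.0050158 + 0.023475] = 0.05304 m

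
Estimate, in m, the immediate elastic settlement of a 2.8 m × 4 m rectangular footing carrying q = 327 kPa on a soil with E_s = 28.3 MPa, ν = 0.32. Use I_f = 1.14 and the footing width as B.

S_e ≈ 0.0331 m

Immediate (elastic) settlement: S_e = q·B·(1−ν²)/E_s · I_f.
E_s = 28.3 MPa = 28300 kPa.
S_e = 327 × 2.8 × (1 − 0.32²) / 28300 × 1.14
    = 327 × 2.8 × 0.8976 / 28300 × 1.14
    = 0.03311 m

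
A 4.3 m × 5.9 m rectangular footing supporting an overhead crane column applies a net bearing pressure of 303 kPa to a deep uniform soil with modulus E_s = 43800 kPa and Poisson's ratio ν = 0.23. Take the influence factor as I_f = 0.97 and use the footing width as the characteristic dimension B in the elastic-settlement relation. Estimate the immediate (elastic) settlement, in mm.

Immediate (elastic) settlement: S_e = q·B·(1−ν²)/E_s · I_f.
S_e = 303 × 4.3 × (1 − 0.23²) / 43800 × 0.97
    = 303 × 4.3 × 0.9471 / 43800 × 0.97
    = 0.02733 m = 27.33 mm

S_e ≈ 27.3 mm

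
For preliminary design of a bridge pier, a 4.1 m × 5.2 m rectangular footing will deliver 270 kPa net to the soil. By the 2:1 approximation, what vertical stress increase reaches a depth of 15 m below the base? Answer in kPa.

Δσ_z ≈ 14.9 kPa

By the 2:1 method the load spreads at 1 horizontal : 2 vertical, so at depth z the loaded area has grown by z in each plan dimension:
Δσ = qBL/((B+z)(L+z)) = 270×4.1×5.2/((4.1+15)(5.2+15)) = 14.92 kPa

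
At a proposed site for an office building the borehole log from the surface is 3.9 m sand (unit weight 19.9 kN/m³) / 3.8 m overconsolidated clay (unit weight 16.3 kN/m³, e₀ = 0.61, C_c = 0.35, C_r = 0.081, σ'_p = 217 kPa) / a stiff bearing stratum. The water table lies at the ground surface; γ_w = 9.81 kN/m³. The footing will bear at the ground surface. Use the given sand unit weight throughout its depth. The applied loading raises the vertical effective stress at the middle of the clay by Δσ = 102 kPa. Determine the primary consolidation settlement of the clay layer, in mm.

Mid-depth of clay below the ground surface: z = 3.9 + 3.8/2 = 5.8 m.
Total vertical stress at mid-clay: σ_v = 19.9×3.9 + 16.3×1.9 = 108.58 kPa.
Pore pressure: u = 9.81×(5.8 − 0) = 56.898 kPa.
Initial effective stress: σ'_0 = σ_v − u = 108.58 − 56.898 = 51.682 kPa.
Final effective stress: σ'_f = 51.682 + 102 = 153.68 kPa.
σ'_f = 153.68 ≤ σ'_p = 217 kPa, so the clay remains overconsolidated and only the recompression index applies:
S_c = C_r·H/(1+e₀)·log₁₀(σ'_f/σ'_0) = 0.081×3.8/1.61×log₁₀(153.68/51.682)
    = 0.19118 × 0.47328 = 0.09048 m

S_c ≈ 90.5 mm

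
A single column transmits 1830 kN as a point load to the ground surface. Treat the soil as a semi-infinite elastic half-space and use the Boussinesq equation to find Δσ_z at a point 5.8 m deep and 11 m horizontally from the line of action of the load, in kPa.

Boussinesq vertical stress below a point load on an elastic half-space:
Δσ_z = 3P/(2πz²) · [1 + (r/z)²]^(−5/2)
r/z = 11/5.8 = 1.8966; [1+(r/z)²]^(−5/2) = 0.022072.
Δσ_z = 3×1830/(2π×5.8²) × 0.022072 = 25.974 × 0.022072 = 0.5733 kPa

Δσ_z ≈ 0.573 kPa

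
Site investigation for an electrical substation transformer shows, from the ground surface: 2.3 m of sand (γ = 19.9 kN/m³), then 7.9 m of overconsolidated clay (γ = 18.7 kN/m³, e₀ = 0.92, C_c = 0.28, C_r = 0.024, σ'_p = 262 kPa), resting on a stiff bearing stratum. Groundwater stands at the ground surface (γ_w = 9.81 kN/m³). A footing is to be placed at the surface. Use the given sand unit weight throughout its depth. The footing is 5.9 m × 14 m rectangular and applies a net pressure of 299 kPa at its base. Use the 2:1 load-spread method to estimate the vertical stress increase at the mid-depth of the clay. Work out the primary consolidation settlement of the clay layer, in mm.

Mid-depth of clay below the ground surface: z = 2.3 + 7.9/2 = 6.25 m.
Total vertical stress at mid-clay: σ_v = 19.9×2.3 + 18.7×3.95 = 119.63 kPa.
Pore pressure: u = 9.81×(6.25 − 0) = 61.312 kPa.
Initial effective stress: σ'_0 = σ_v − u = 119.63 − 61.312 = 58.318 kPa.
Stress increase at mid-clay by the 2:1 spreading method:
Δσ = qBL/((B+z)(L+z)) = 299×5.9×14/((5.9+6.25)(14+6.25)) = 100.38 kPa
Final effective stress: σ'_f = 58.318 + 100.38 = 158.7 kPa.
σ'_f = 158.7 ≤ σ'_p = 262 kPa, so the clay remains overconsolidated and only the recompression index applies:
S_c = C_r·H/(1+e₀)·log₁₀(σ'_f/σ'_0) = 0.024×7.9/1.92×log₁₀(158.7/58.318)
    = 0.09875 × 0.43477 = 0.04293 m

S_c ≈ 42.9 mm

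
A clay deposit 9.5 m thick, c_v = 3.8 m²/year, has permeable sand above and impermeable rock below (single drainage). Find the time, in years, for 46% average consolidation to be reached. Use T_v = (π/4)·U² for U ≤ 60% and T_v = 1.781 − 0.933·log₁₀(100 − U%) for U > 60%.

Drainage path length: H_d = H = 9.5 m (single drainage).
U ≤ 60%: T_v = (π/4)·U² = (π/4)×0.46² = 0.16619.
t = T_v·H_d²/c_v = 0.16619×9.5²/3.8 = 3.947 years.

t ≈ 3.95 years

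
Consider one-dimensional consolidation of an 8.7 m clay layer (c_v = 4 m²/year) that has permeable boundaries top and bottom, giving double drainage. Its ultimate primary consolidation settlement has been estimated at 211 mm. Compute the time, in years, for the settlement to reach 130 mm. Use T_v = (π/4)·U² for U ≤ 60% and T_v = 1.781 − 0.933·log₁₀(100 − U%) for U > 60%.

t ≈ 1.43 years

Drainage path length: H_d = H/2 = 4.35 m (double drainage).
U = S(t)/S_ult = 130/211 = 0.6161.
U > 60%: T_v = 1.781 − 0.933·log₁₀(100 − 61.611) = 0.30294.
t = T_v·H_d²/c_v = 0.30294×4.35²/4 = 1.433 years.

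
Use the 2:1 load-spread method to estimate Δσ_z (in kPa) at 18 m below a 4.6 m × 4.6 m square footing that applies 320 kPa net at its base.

Δσ_z ≈ 13.3 kPa

By the 2:1 method the load spreads at 1 horizontal : 2 vertical, so at depth z the loaded area has grown by z in each plan dimension:
Δσ = qBL/((B+z)(L+z)) = 320×4.6×4.6/((4.6+18)(4.6+18)) = 13.257 kPa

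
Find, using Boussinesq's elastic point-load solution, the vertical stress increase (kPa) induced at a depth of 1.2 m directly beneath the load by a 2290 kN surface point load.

Δσ_z ≈ 759 kPa

Boussinesq vertical stress below a point load on an elastic half-space:
Δσ_z = 3P/(2πz²) · [1 + (r/z)²]^(−5/2)
r/z = 0/1.2 = 0; [1+(r/z)²]^(−5/2) = 1.
Δσ_z = 3×2290/(2π×1.2²) × 1 = 759.3 × 1 = 759.3 kPa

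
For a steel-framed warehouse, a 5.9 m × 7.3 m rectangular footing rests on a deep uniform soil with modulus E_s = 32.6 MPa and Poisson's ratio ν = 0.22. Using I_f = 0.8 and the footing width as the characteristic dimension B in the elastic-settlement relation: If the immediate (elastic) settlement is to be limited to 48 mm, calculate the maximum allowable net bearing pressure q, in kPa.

E_s = 32.6 MPa = 32600 kPa.
S_e = q·B·(1−ν²)/E_s · I_f  ⇒  q = S_e·E_s / (B·(1−ν²)·I_f).
q = 0.048 × 32600 / (5.9 × 0.9516 × 0.8) = 348.4 kPa

q ≈ 348 kPa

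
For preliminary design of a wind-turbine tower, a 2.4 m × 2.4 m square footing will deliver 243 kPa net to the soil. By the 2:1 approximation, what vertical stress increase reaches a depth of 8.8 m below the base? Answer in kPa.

Δσ_z ≈ 11.2 kPa

By the 2:1 method the load spreads at 1 horizontal : 2 vertical, so at depth z the loaded area has grown by z in each plan dimension:
Δσ = qBL/((B+z)(L+z)) = 243×2.4×2.4/((2.4+8.8)(2.4+8.8)) = 11.158 kPa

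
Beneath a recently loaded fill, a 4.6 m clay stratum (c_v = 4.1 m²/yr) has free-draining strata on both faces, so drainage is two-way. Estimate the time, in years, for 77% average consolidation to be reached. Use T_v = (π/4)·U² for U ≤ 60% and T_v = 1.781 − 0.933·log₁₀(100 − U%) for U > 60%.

Drainage path length: H_d = H/2 = 2.3 m (double drainage).
U > 60%: T_v = 1.781 − 0.933·log₁₀(100 − 77) = 0.51051.
t = T_v·H_d²/c_v = 0.51051×2.3²/4.1 = 0.6587 years.

t ≈ 0.659 years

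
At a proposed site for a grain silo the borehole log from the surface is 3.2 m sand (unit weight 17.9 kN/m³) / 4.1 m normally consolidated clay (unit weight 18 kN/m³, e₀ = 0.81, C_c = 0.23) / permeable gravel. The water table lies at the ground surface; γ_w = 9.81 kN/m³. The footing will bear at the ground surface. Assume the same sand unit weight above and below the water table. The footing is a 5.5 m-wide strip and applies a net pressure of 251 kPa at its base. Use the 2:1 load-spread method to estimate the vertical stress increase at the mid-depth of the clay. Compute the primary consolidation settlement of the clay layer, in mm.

Mid-depth of clay below the ground surface: z = 3.2 + 4.1/2 = 5.25 m.
Total vertical stress at mid-clay: σ_v = 17.9×3.2 + 18×2.05 = 94.18 kPa.
Pore pressure: u = 9.81×(5.25 − 0) = 51.503 kPa.
Initial effective stress: σ'_0 = σ_v − u = 94.18 − 51.503 = 42.677 kPa.
Stress increase at mid-clay by the 2:1 spreading method:
Δσ = qB/(B+z) = 251×5.5/(5.5+5.25) = 128.42 kPa
Final effective stress: σ'_f = σ'_0 + Δσ = 42.677 + 128.42 = 171.1 kPa.
Normally consolidated clay, so the full stress increment lies on the virgin compression line:
S_c = C_c·H/(1+e₀)·log₁₀(σ'_f/σ'_0) = 0.23×4.1/(1+0.81)×log₁₀(171.1/42.677)
    = 0.52099 × 0.60306 = 0.3142 m

S_c ≈ 314 mm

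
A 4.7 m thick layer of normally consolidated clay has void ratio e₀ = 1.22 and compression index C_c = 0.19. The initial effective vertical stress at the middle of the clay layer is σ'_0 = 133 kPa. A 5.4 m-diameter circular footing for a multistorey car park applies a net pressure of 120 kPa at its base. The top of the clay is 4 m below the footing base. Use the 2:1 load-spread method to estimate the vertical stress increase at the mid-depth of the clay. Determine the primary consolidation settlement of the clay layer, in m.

Mid-depth of clay below the footing base: z = 4 + 4.7/2 = 6.35 m.
Stress increase at mid-clay by the 2:1 spreading method:
Δσ ≈ qD²/(D+z)² = 120×5.4²/(5.4+6.35)² = 25.345 kPa
Final effective stress: σ'_f = σ'_0 + Δσ = 133 + 25.345 = 158.34 kPa.
Normally consolidated clay, so the full stress increment lies on the virgin compression line:
S_c = C_c·H/(1+e₀)·log₁₀(σ'_f/σ'_0) = 0.19×4.7/(1+1.22)×log₁₀(158.34/133)
    = 0.40225 × 0.075739 = 0.03047 m

S_c ≈ 0.0305 m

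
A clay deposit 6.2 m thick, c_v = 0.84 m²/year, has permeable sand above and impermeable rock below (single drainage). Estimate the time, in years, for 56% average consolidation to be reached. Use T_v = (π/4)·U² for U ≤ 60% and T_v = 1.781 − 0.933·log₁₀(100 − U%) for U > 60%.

Drainage path length: H_d = H = 6.2 m (single drainage).
U ≤ 60%: T_v = (π/4)·U² = (π/4)×0.56² = 0.2463.
t = T_v·H_d²/c_v = 0.2463×6.2²/0.84 = 11.27 years.

t ≈ 11.3 years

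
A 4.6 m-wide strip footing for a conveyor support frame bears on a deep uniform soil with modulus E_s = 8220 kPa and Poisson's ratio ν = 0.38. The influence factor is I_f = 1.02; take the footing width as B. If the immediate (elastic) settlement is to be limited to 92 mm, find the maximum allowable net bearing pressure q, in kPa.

q ≈ 188 kPa

S_e = q·B·(1−ν²)/E_s · I_f  ⇒  q = S_e·E_s / (B·(1−ν²)·I_f).
q = 0.092 × 8220 / (4.6 × 0.8556 × 1.02) = 188.4 kPa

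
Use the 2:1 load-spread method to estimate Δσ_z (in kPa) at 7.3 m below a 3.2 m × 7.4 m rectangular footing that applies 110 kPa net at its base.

Δσ_z ≈ 16.9 kPa

By the 2:1 method the load spreads at 1 horizontal : 2 vertical, so at depth z the loaded area has grown by z in each plan dimension:
Δσ = qBL/((B+z)(L+z)) = 110×3.2×7.4/((3.2+7.3)(7.4+7.3)) = 16.876 kPa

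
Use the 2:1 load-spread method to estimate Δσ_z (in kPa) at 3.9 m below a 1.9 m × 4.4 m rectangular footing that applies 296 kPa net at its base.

By the 2:1 method the load spreads at 1 horizontal : 2 vertical, so at depth z the loaded area has grown by z in each plan dimension:
Δσ = qBL/((B+z)(L+z)) = 296×1.9×4.4/((1.9+3.9)(4.4+3.9)) = 51.403 kPa

Δσ_z ≈ 51.4 kPa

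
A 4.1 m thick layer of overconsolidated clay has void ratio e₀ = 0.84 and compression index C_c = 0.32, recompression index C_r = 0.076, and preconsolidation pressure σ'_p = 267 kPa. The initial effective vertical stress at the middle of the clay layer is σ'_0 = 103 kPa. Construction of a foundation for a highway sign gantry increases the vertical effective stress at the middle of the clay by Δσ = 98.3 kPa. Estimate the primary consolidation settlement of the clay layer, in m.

S_c ≈ 0.0493 m

Final effective stress: σ'_f = 103 + 98.3 = 201.3 kPa.
σ'_f = 201.3 ≤ σ'_p = 267 kPa, so the clay remains overconsolidated and only the recompression index applies:
S_c = C_r·H/(1+e₀)·log₁₀(σ'_f/σ'_0) = 0.076×4.1/1.84×log₁₀(201.3/103)
    = 0.16935 × 0.29101 = 0.04928 m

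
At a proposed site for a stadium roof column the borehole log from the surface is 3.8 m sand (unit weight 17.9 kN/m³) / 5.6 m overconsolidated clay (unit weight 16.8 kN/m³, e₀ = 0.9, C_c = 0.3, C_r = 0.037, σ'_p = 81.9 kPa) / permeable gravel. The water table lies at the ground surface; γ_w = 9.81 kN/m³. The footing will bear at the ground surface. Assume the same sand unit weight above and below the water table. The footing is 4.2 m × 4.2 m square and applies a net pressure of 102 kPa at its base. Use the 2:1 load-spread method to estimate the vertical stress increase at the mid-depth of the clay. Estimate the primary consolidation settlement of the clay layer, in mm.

Mid-depth of clay below the ground surface: z = 3.8 + 5.6/2 = 6.6 m.
Total vertical stress at mid-clay: σ_v = 17.9×3.8 + 16.8×2.8 = 115.06 kPa.
Pore pressure: u = 9.81×(6.6 − 0) = 64.746 kPa.
Initial effective stress: σ'_0 = σ_v − u = 115.06 − 64.746 = 50.314 kPa.
Stress increase at mid-clay by the 2:1 spreading method:
Δσ = qBL/((B+z)(L+z)) = 102×4.2×4.2/((4.2+6.6)(4.2+6.6)) = 15.426 kPa
Final effective stress: σ'_f = 50.314 + 15.426 = 65.74 kPa.
σ'_f = 65.74 ≤ σ'_p = 81.9 kPa, so the clay remains overconsolidated and only the recompression index applies:
S_c = C_r·H/(1+e₀)·log₁₀(σ'_f/σ'_0) = 0.037×5.6/1.9×log₁₀(65.74/50.314)
    = 0.10905 × 0.11614 = 0.01267 m

S_c ≈ 12.7 mm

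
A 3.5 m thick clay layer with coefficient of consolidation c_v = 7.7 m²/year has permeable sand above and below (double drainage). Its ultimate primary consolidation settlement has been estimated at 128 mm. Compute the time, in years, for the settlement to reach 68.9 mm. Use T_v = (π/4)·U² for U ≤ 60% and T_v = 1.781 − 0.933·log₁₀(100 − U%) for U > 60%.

Drainage path length: H_d = H/2 = 1.75 m (double drainage).
U = S(t)/S_ult = 68.9/128 = 0.5383.
U ≤ 60%: T_v = (π/4)·U² = (π/4)×0.53828² = 0.22757.
t = T_v·H_d²/c_v = 0.22757×1.75²/7.7 = 0.09051 years.

t ≈ 0.0905 years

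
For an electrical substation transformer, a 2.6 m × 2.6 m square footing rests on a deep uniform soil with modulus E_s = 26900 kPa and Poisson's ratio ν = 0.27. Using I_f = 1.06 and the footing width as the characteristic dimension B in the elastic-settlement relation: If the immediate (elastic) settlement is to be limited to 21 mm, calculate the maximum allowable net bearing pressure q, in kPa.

S_e = q·B·(1−ν²)/E_s · I_f  ⇒  q = S_e·E_s / (B·(1−ν²)·I_f).
q = 0.021 × 26900 / (2.6 × 0.9271 × 1.06) = 221.1 kPa

q ≈ 221 kPa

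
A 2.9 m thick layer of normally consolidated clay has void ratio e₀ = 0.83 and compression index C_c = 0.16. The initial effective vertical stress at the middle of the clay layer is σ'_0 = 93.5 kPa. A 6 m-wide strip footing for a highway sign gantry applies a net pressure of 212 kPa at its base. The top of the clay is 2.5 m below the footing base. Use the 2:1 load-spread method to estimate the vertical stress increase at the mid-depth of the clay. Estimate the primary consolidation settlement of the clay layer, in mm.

S_c ≈ 94.9 mm

Mid-depth of clay below the footing base: z = 2.5 + 2.9/2 = 3.95 m.
Stress increase at mid-clay by the 2:1 spreading method:
Δσ = qB/(B+z) = 212×6/(6+3.95) = 127.84 kPa
Final effective stress: σ'_f = σ'_0 + Δσ = 93.5 + 127.84 = 221.34 kPa.
Normally consolidated clay, so the full stress increment lies on the virgin compression line:
S_c = C_c·H/(1+e₀)·log₁₀(σ'_f/σ'_0) = 0.16×2.9/(1+0.83)×log₁₀(221.34/93.5)
    = 0.25355 × 0.37425 = 0.09489 m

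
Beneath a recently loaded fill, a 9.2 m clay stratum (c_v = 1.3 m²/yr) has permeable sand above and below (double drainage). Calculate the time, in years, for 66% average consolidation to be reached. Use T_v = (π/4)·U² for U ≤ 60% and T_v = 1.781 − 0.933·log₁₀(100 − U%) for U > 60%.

t ≈ 5.73 years

Drainage path length: H_d = H/2 = 4.6 m (double drainage).
U > 60%: T_v = 1.781 − 0.933·log₁₀(100 − 66) = 0.35213.
t = T_v·H_d²/c_v = 0.35213×4.6²/1.3 = 5.732 years.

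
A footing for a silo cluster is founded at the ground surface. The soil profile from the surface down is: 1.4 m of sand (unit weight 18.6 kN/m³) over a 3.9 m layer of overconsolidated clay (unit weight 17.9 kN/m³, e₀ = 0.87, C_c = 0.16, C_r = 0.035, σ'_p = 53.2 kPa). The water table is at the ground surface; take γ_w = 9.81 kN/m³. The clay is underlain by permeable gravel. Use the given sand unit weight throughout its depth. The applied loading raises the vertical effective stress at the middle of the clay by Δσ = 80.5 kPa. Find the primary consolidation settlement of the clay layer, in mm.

S_c ≈ 124 mm

Mid-depth of clay below the ground surface: z = 1.4 + 3.9/2 = 3.35 m.
Total vertical stress at mid-clay: σ_v = 18.6×1.4 + 17.9×1.95 = 60.945 kPa.
Pore pressure: u = 9.81×(3.35 − 0) = 32.864 kPa.
Initial effective stress: σ'_0 = σ_v − u = 60.945 − 32.864 = 28.081 kPa.
Final effective stress: σ'_f = 28.081 + 80.5 = 108.58 kPa.
σ'_f = 108.58 > σ'_p = 53.2 kPa, so the stress path crosses the preconsolidation pressure — recompression up to σ'_p, then virgin compression beyond:
S_c = H/(1+e₀)·[C_r·log₁₀(σ'_p/σ'_0) + C_c·log₁₀(σ'_f/σ'_p)]
    = 3.9/1.87 × [0.035×log₁₀(53.2/28.081) + 0.16×log₁₀(108.58/53.2)]
    = 2.0856 × [0.0097125 + 0.049574] = 0.1236 m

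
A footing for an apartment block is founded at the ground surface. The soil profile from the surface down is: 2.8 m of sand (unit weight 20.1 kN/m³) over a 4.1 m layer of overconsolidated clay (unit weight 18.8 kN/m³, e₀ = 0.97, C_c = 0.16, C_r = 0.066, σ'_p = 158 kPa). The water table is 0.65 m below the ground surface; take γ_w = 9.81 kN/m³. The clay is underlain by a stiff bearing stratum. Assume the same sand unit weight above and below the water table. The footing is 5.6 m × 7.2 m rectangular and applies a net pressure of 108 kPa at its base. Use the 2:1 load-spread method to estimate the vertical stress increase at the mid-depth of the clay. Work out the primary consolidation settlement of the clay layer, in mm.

Mid-depth of clay below the ground surface: z = 2.8 + 4.1/2 = 4.85 m.
Total vertical stress at mid-clay: σ_v = 20.1×2.8 + 18.8×2.05 = 94.82 kPa.
Pore pressure: u = 9.81×(4.85 − 0.65) = 41.202 kPa.
Initial effective stress: σ'_0 = σ_v − u = 94.82 − 41.202 = 53.618 kPa.
Stress increase at mid-clay by the 2:1 spreading method:
Δσ = qBL/((B+z)(L+z)) = 108×5.6×7.2/((5.6+4.85)(7.2+4.85)) = 34.581 kPa
Final effective stress: σ'_f = 53.618 + 34.581 = 88.199 kPa.
σ'_f = 88.199 ≤ σ'_p = 158 kPa, so the clay remains overconsolidated and only the recompression index applies:
S_c = C_r·H/(1+e₀)·log₁₀(σ'_f/σ'_0) = 0.066×4.1/1.97×log₁₀(88.199/53.618)
    = 0.13736 × 0.21615 = 0.02969 m

S_c ≈ 29.7 mm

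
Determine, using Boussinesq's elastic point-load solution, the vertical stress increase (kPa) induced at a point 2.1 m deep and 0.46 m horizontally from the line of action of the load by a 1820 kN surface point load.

Boussinesq vertical stress below a point load on an elastic half-space:
Δσ_z = 3P/(2πz²) · [1 + (r/z)²]^(−5/2)
r/z = 0.46/2.1 = 0.21905; [1+(r/z)²]^(−5/2) = 0.88944.
Δσ_z = 3×1820/(2π×2.1²) × 0.88944 = 197.05 × 0.88944 = 175.3 kPa

Δσ_z ≈ 175 kPa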